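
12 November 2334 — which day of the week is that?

Doomsday rule: the anchor day for the 2300s is Wednesday. For year 34: 34÷12 = 2 r 10, and 10÷4 = 2, so 2+10+2 = 14.
Wednesday + 14 ≡ Wednesday — that's 2334's doomsday.
In November the doomsday date is Nov 7.
Nov 12 is 5 days after Nov 7; 5 mod 7 = 5, so Wednesday + 5 = Monday.

Monday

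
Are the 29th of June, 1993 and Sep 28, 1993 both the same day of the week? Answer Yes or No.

Yes

From Jun 29, 1993 to Sep 28, 1993 is 91 days.
91 mod 7 = 0, so they are the same weekday.
(Jun 29, 1993 is a Tuesday; Sep 28, 1993 is a Tuesday.)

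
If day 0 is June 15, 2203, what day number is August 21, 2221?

6642

Jun 15, 2203 → Jun 15, 2204: 366 days (Feb 29, 2204 is in that span).
Jun 15, 2204 → Jun 15, 2205: 365 days.
Jun 15, 2205 → Jun 15, 2206: 365 days.
Jun 15, 2206 → Jun 15, 2207: 365 days.
Jun 15, 2207 → Jun 15, 2208: 366 days (Feb 29, 2208 is in that span).
Jun 15, 2208 → Jun 15, 2209: 365 days.
Jun 15, 2209 → Jun 15, 2210: 365 days.
Jun 15, 2210 → Jun 15, 2211: 365 days.
Jun 15, 2211 → Jun 15, 2212: 366 days (Feb 29, 2212 is in that span).
Jun 15, 2212 → Jun 15, 2213: 365 days.
Jun 15, 2213 → Jun 15, 2214: 365 days.
Jun 15, 2214 → Jun 15, 2215: 365 days.
Jun 15, 2215 → Jun 15, 2216: 366 days (Feb 29, 2216 is in that span).
Jun 15, 2216 → Jun 15, 2217: 365 days.
Jun 15, 2217 → Jun 15, 2218: 365 days.
Jun 15, 2218 → Jun 15, 2219: 365 days.
Jun 15, 2219 → Jun 15, 2220: 366 days (Feb 29, 2220 is in that span).
Jun 15, 2220 → Jun 15, 2221: 365 days.
Jun 15, 2221 → Jul 15, 2221: 30 days (June has 30).
Jul 15, 2221 → Aug 15, 2221: 31 days (July has 31).
Aug 15, 2221 → Aug 21, 2221: 6 days.
Total: 6642 days.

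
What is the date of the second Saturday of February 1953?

February 1, 1953 is a Sunday.
The first Saturday is therefore February 7 (6 days later).
The second Saturday is 7 + 1×7 = February 14.

February 14, 1953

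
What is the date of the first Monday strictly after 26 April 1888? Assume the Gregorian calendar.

Apr 26, 1888 is a Thursday.
From Thursday to the next Monday is 4 days.
Apr 26, 1888 + 4 = Apr 30, 1888.

April 30, 1888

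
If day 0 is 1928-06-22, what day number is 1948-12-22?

Jun 22, 1928 → Jun 22, 1929: 365 days.
Jun 22, 1929 → Jun 22, 1930: 365 days.
Jun 22, 1930 → Jun 22, 1931: 365 days.
Jun 22, 1931 → Jun 22, 1932: 366 days (Feb 29, 1932 is in that span).
Jun 22, 1932 → Jun 22, 1933: 365 days.
Jun 22, 1933 → Jun 22, 1934: 365 days.
Jun 22, 1934 → Jun 22, 1935: 365 days.
Jun 22, 1935 → Jun 22, 1936: 366 days (Feb 29, 1936 is in that span).
Jun 22, 1936 → Jun 22, 1937: 365 days.
Jun 22, 1937 → Jun 22, 1938: 365 days.
Jun 22, 1938 → Jun 22, 1939: 365 days.
Jun 22, 1939 → Jun 22, 1940: 366 days (Feb 29, 1940 is in that span).
Jun 22, 1940 → Jun 22, 1941: 365 days.
Jun 22, 1941 → Jun 22, 1942: 365 days.
Jun 22, 1942 → Jun 22, 1943: 365 days.
Jun 22, 1943 → Jun 22, 1944: 366 days (Feb 29, 1944 is in that span).
Jun 22, 1944 → Jun 22, 1945: 365 days.
Jun 22, 1945 → Jun 22, 1946: 365 days.
Jun 22, 1946 → Jun 22, 1947: 365 days.
Jun 22, 1947 → Jun 22, 1948: 366 days (Feb 29, 1948 is in that span).
Jun 22, 1948 → Jul 22, 1948: 30 days (June has 30).
Jul 22, 1948 → Aug 22, 1948: 31 days (July has 31).
Aug 22, 1948 → Sep 22, 1948: 31 days (August has 31).
Sep 22, 1948 → Oct 22, 1948: 30 days (September has 30).
Oct 22, 1948 → Nov 22, 1948: 31 days (October has 31).
Nov 22, 1948 → Dec 22, 1948: 30 days.
Total: 7488 days.

7488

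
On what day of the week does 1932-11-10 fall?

Thursday

January 1, 1932 is a Friday.
Jan 1, 1932 → Feb 1, 1932: 31 days (January has 31).
Feb 1, 1932 → Mar 1, 1932: 29 days (February has 29).
Mar 1, 1932 → Apr 1, 1932: 31 days (March has 31).
Apr 1, 1932 → May 1, 1932: 30 days (April has 30).
May 1, 1932 → Jun 1, 1932: 31 days (May has 31).
Jun 1, 1932 → Jul 1, 1932: 30 days (June has 30).
Jul 1, 1932 → Aug 1, 1932: 31 days (July has 31).
Aug 1, 1932 → Sep 1, 1932: 31 days (August has 31).
Sep 1, 1932 → Oct 1, 1932: 30 days (September has 30).
Oct 1, 1932 → Nov 1, 1932: 31 days (October has 31).
Nov 1, 1932 → Nov 10, 1932: 9 days.
Total: 314 days.
314 mod 7 = 6, so Friday + 6 = Thursday.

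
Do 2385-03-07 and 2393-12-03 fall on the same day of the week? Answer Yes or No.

From Mar 7, 2385 to Dec 3, 2393 is 3193 days.
3193 mod 7 = 1, so they are different weekdays.
(Mar 7, 2385 is a Thursday; Dec 3, 2393 is a Friday.)

No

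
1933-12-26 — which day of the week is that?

Tuesday

Doomsday rule: the anchor day for the 1900s is Wednesday. For year 33: 33÷12 = 2 r 9, and 9÷4 = 2, so 2+9+2 = 13.
Wednesday + 13 ≡ Tuesday — that's 1933's doomsday.
In December the doomsday date is Dec 12.
Dec 26 is 14 days after Dec 12; 14 mod 7 = 0, so Tuesday + 0 = Tuesday.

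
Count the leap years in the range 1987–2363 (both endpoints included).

Multiples of 4 in [1987,2363]: 94.
Of those, multiples of 100: 4 (not leap unless ÷400).
Multiples of 400: 1.
Leap years = 94 − 4 + 1 = 91.

91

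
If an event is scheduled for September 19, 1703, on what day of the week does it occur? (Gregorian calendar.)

Wednesday

Doomsday rule: the anchor day for the 1700s is Sunday. For year 03: 3÷12 = 0 r 3, and 3÷4 = 0, so 0+3+0 = 3.
Sunday + 3 ≡ Wednesday — that's 1703's doomsday.
In September the doomsday date is Sep 5.
Sep 19 is 14 days after Sep 5; 14 mod 7 = 0, so Wednesday + 0 = Wednesday.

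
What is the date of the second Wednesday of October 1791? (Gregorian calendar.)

October 1, 1791 is a Saturday.
The first Wednesday is therefore October 5 (4 days later).
The second Wednesday is 5 + 1×7 = October 12.

October 12, 1791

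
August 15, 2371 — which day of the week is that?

Doomsday rule: the anchor day for the 2300s is Wednesday. For year 71: 71÷12 = 5 r 11, and 11÷4 = 2, so 5+11+2 = 18.
Wednesday + 18 ≡ Sunday — that's 2371's doomsday.
In August the doomsday date is Aug 8.
Aug 15 is 7 days after Aug 8; 7 mod 7 = 0, so Sunday + 0 = Sunday.

Sunday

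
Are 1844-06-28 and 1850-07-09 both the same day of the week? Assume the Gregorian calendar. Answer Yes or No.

From Jun 28, 1844 to Jul 9, 1850 is 2202 days.
2202 mod 7 = 4, so they are different weekdays.
(Jun 28, 1844 is a Friday; Jul 9, 1850 is a Tuesday.)

No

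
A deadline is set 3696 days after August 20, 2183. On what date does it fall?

October 2, 2193

+366 (one year; includes Feb 29, 2184) → Aug 20, 2184 (3330 left).
+365 (one year) → Aug 20, 2185 (2965 left).
+365 (one year) → Aug 20, 2186 (2600 left).
+365 (one year) → Aug 20, 2187 (2235 left).
+366 (one year; includes Feb 29, 2188) → Aug 20, 2188 (1869 left).
+365 (one year) → Aug 20, 2189 (1504 left).
+365 (one year) → Aug 20, 2190 (1139 left).
+365 (one year) → Aug 20, 2191 (774 left).
+366 (one year; includes Feb 29, 2192) → Aug 20, 2192 (408 left).
+365 (one year) → Aug 20, 2193 (43 left).
Aug has 31 days: +12 → Sep 1, 2193 (31 left).
Sep has 30 days: +30 → Oct 1, 2193 (1 left).
+1 → Oct 2, 2193.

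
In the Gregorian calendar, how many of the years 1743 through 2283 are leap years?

131

Multiples of 4 in [1743,2283]: 135.
Of those, multiples of 100: 5 (not leap unless ÷400).
Multiples of 400: 1.
Leap years = 135 − 5 + 1 = 131.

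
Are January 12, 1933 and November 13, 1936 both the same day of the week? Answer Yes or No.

No

From Jan 12, 1933 to Nov 13, 1936 is 1401 days.
1401 mod 7 = 1, so they are different weekdays.
(Jan 12, 1933 is a Thursday; Nov 13, 1936 is a Friday.)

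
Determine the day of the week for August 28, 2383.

Doomsday rule: the anchor day for the 2300s is Wednesday. For year 83: 83÷12 = 6 r 11, and 11÷4 = 2, so 6+11+2 = 19.
Wednesday + 19 ≡ Monday — that's 2383's doomsday.
In August the doomsday date is Aug 8.
Aug 28 is 20 days after Aug 8; 20 mod 7 = 6, so Monday + 6 = Sunday.

Sunday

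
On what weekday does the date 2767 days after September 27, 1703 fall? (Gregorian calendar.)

First find the weekday of Sep 27, 1703. Doomsday rule: the anchor day for the 1700s is Sunday. For year 03: 3÷12 = 0 r 3, and 3÷4 = 0, so 0+3+0 = 3.
Sunday + 3 ≡ Wednesday — that's 1703's doomsday.
In September the doomsday date is Sep 5.
Sep 27 is 22 days after Sep 5; 22 mod 7 = 1, so Wednesday + 1 = Thursday.
2767 mod 7 = 2, so 2767 days after a Thursday is Thursday + 2 = Saturday.

Saturday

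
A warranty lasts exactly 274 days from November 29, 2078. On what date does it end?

Nov has 30 days: +2 → Dec 1, 2078 (272 left).
Dec has 31 days: +31 → Jan 1, 2079 (241 left).
Jan has 31 days: +31 → Feb 1, 2079 (210 left).
Feb has 28 days: +28 → Mar 1, 2079 (182 left).
Mar has 31 days: +31 → Apr 1, 2079 (151 left).
Apr has 30 days: +30 → May 1, 2079 (121 left).
May has 31 days: +31 → Jun 1, 2079 (90 left).
Jun has 30 days: +30 → Jul 1, 2079 (60 left).
Jul has 31 days: +31 → Aug 1, 2079 (29 left).
+29 → Aug 30, 2079.

August 30, 2079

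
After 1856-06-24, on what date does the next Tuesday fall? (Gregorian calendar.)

July 1, 1856

Jun 24, 1856 is a Tuesday.
From Tuesday to the next Tuesday is 7 days.
Jun 24, 1856 + 7 = Jul 1, 1856.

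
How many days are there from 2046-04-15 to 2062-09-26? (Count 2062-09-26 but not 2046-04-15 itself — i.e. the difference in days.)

Apr 15, 2046 → Apr 15, 2047: 365 days.
Apr 15, 2047 → Apr 15, 2048: 366 days (Feb 29, 2048 is in that span).
Apr 15, 2048 → Apr 15, 2049: 365 days.
Apr 15, 2049 → Apr 15, 2050: 365 days.
Apr 15, 2050 → Apr 15, 2051: 365 days.
Apr 15, 2051 → Apr 15, 2052: 366 days (Feb 29, 2052 is in that span).
Apr 15, 2052 → Apr 15, 2053: 365 days.
Apr 15, 2053 → Apr 15, 2054: 365 days.
Apr 15, 2054 → Apr 15, 2055: 365 days.
Apr 15, 2055 → Apr 15, 2056: 366 days (Feb 29, 2056 is in that span).
Apr 15, 2056 → Apr 15, 2057: 365 days.
Apr 15, 2057 → Apr 15, 2058: 365 days.
Apr 15, 2058 → Apr 15, 2059: 365 days.
Apr 15, 2059 → Apr 15, 2060: 366 days (Feb 29, 2060 is in that span).
Apr 15, 2060 → Apr 15, 2061: 365 days.
Apr 15, 2061 → Apr 15, 2062: 365 days.
Apr 15, 2062 → May 15, 2062: 30 days (April has 30).
May 15, 2062 → Jun 15, 2062: 31 days (May has 31).
Jun 15, 2062 → Jul 15, 2062: 30 days (June has 30).
Jul 15, 2062 → Aug 15, 2062: 31 days (July has 31).
Aug 15, 2062 → Sep 15, 2062: 31 days (August has 31).
Sep 15, 2062 → Sep 26, 2062: 11 days.
Total: 6008 days.

6008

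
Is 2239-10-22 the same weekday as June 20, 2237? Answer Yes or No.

From Jun 20, 2237 to Oct 22, 2239 is 854 days.
854 mod 7 = 0, so they are the same weekday.
(Jun 20, 2237 is a Tuesday; Oct 22, 2239 is a Tuesday.)

Yes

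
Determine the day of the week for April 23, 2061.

Saturday

January 1, 2061 is a Saturday.
Jan 1, 2061 → Feb 1, 2061: 31 days (January has 31).
Feb 1, 2061 → Mar 1, 2061: 28 days (February has 28).
Mar 1, 2061 → Apr 1, 2061: 31 days (March has 31).
Apr 1, 2061 → Apr 23, 2061: 22 days.
Total: 112 days.
112 mod 7 = 0, so Saturday + 0 = Saturday.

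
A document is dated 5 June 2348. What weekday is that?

Saturday

Doomsday rule: the anchor day for the 2300s is Wednesday. For year 48: 48÷12 = 4 r 0, and 0÷4 = 0, so 4+0+0 = 4.
Wednesday + 4 ≡ Sunday — that's 2348's doomsday.
In June the doomsday date is Jun 6.
Jun 5 is 1 day before Jun 6; 1 mod 7 = 1, so Sunday − 1 = Saturday.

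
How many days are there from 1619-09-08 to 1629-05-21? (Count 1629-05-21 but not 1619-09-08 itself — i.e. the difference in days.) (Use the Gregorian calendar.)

Sep 8, 1619 → Sep 8, 1620: 366 days (Feb 29, 1620 is in that span).
Sep 8, 1620 → Sep 8, 1621: 365 days.
Sep 8, 1621 → Sep 8, 1622: 365 days.
Sep 8, 1622 → Sep 8, 1623: 365 days.
Sep 8, 1623 → Sep 8, 1624: 366 days (Feb 29, 1624 is in that span).
Sep 8, 1624 → Sep 8, 1625: 365 days.
Sep 8, 1625 → Sep 8, 1626: 365 days.
Sep 8, 1626 → Sep 8, 1627: 365 days.
Sep 8, 1627 → Sep 8, 1628: 366 days (Feb 29, 1628 is in that span).
Sep 8, 1628 → Oct 8, 1628: 30 days (September has 30).
Oct 8, 1628 → Nov 8, 1628: 31 days (October has 31).
Nov 8, 1628 → Dec 8, 1628: 30 days (November has 30).
Dec 8, 1628 → Jan 8, 1629: 31 days (December has 31).
Jan 8, 1629 → Feb 8, 1629: 31 days (January has 31).
Feb 8, 1629 → Mar 8, 1629: 28 days (February has 28).
Mar 8, 1629 → Apr 8, 1629: 31 days (March has 31).
Apr 8, 1629 → May 8, 1629: 30 days (April has 30).
May 8, 1629 → May 21, 1629: 13 days.
Total: 3543 days.

3543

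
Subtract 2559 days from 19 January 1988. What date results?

January 16, 1981

−365 (one year) → Jan 19, 1987 (2194 left).
−365 (one year) → Jan 19, 1986 (1829 left).
−365 (one year) → Jan 19, 1985 (1464 left).
−366 (one year; includes Feb 29, 1984) → Jan 19, 1984 (1098 left).
−365 (one year) → Jan 19, 1983 (733 left).
−365 (one year) → Jan 19, 1982 (368 left).
−19 → Dec 31, 1981 (end of Dec, 31 days; 349 left).
−31 → Nov 30, 1981 (end of Nov, 30 days; 318 left).
−30 → Oct 31, 1981 (end of Oct, 31 days; 288 left).
−31 → Sep 30, 1981 (end of Sep, 30 days; 257 left).
−30 → Aug 31, 1981 (end of Aug, 31 days; 227 left).
−31 → Jul 31, 1981 (end of Jul, 31 days; 196 left).
−31 → Jun 30, 1981 (end of Jun, 30 days; 165 left).
−30 → May 31, 1981 (end of May, 31 days; 135 left).
−31 → Apr 30, 1981 (end of Apr, 30 days; 104 left).
−30 → Mar 31, 1981 (end of Mar, 31 days; 74 left).
−31 → Feb 28, 1981 (end of Feb, 28 days; 43 left).
−28 → Jan 31, 1981 (end of Jan, 31 days; 15 left).
−15 → Jan 16, 1981.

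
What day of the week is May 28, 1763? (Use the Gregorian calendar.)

Saturday

Doomsday rule: the anchor day for the 1700s is Sunday. For year 63: 63÷12 = 5 r 3, and 3÷4 = 0, so 5+3+0 = 8.
Sunday + 8 ≡ Monday — that's 1763's doomsday.
In May the doomsday date is May 9.
May 28 is 19 days after May 9; 19 mod 7 = 5, so Monday + 5 = Saturday.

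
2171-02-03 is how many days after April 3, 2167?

1402

Apr 3, 2167 → Apr 3, 2168: 366 days (Feb 29, 2168 is in that span).
Apr 3, 2168 → Apr 3, 2169: 365 days.
Apr 3, 2169 → Apr 3, 2170: 365 days.
Apr 3, 2170 → May 3, 2170: 30 days (April has 30).
May 3, 2170 → Jun 3, 2170: 31 days (May has 31).
Jun 3, 2170 → Jul 3, 2170: 30 days (June has 30).
Jul 3, 2170 → Aug 3, 2170: 31 days (July has 31).
Aug 3, 2170 → Sep 3, 2170: 31 days (August has 31).
Sep 3, 2170 → Oct 3, 2170: 30 days (September has 30).
Oct 3, 2170 → Nov 3, 2170: 31 days (October has 31).
Nov 3, 2170 → Dec 3, 2170: 30 days (November has 30).
Dec 3, 2170 → Jan 3, 2171: 31 days (December has 31).
Jan 3, 2171 → Feb 3, 2171: 31 days.
Total: 1402 days.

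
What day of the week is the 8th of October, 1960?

Doomsday rule: the anchor day for the 1900s is Wednesday. For year 60: 60÷12 = 5 r 0, and 0÷4 = 0, so 5+0+0 = 5.
Wednesday + 5 ≡ Monday — that's 1960's doomsday.
In October the doomsday date is Oct 10.
Oct 8 is 2 days before Oct 10; 2 mod 7 = 2, so Monday − 2 = Saturday.

Saturday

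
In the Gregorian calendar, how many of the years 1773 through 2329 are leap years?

134

Multiples of 4 in [1773,2329]: 139.
Of those, multiples of 100: 6 (not leap unless ÷400).
Multiples of 400: 1.
Leap years = 139 − 6 + 1 = 134.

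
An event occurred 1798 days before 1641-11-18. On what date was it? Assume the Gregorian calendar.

−365 (one year) → Nov 18, 1640 (1433 left).
−366 (one year; includes Feb 29, 1640) → Nov 18, 1639 (1067 left).
−365 (one year) → Nov 18, 1638 (702 left).
−365 (one year) → Nov 18, 1637 (337 left).
−18 → Oct 31, 1637 (end of Oct, 31 days; 319 left).
−31 → Sep 30, 1637 (end of Sep, 30 days; 288 left).
−30 → Aug 31, 1637 (end of Aug, 31 days; 258 left).
−31 → Jul 31, 1637 (end of Jul, 31 days; 227 left).
−31 → Jun 30, 1637 (end of Jun, 30 days; 196 left).
−30 → May 31, 1637 (end of May, 31 days; 166 left).
−31 → Apr 30, 1637 (end of Apr, 30 days; 135 left).
−30 → Mar 31, 1637 (end of Mar, 31 days; 105 left).
−31 → Feb 28, 1637 (end of Feb, 28 days; 74 left).
−28 → Jan 31, 1637 (end of Jan, 31 days; 46 left).
−31 → Dec 31, 1636 (end of Dec, 31 days; 15 left).
−15 → Dec 16, 1636.

December 16, 1636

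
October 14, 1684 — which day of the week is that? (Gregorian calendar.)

Saturday

Doomsday rule: the anchor day for the 1600s is Tuesday. For year 84: 84÷12 = 7 r 0, and 0÷4 = 0, so 7+0+0 = 7.
Tuesday + 7 ≡ Tuesday — that's 1684's doomsday.
In October the doomsday date is Oct 10.
Oct 14 is 4 days after Oct 10; 4 mod 7 = 4, so Tuesday + 4 = Saturday.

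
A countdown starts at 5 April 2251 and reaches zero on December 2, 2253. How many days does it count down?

Apr 5, 2251 → Apr 5, 2252: 366 days (Feb 29, 2252 is in that span).
Apr 5, 2252 → Apr 5, 2253: 365 days.
Apr 5, 2253 → May 5, 2253: 30 days (April has 30).
May 5, 2253 → Jun 5, 2253: 31 days (May has 31).
Jun 5, 2253 → Jul 5, 2253: 30 days (June has 30).
Jul 5, 2253 → Aug 5, 2253: 31 days (July has 31).
Aug 5, 2253 → Sep 5, 2253: 31 days (August has 31).
Sep 5, 2253 → Oct 5, 2253: 30 days (September has 30).
Oct 5, 2253 → Nov 5, 2253: 31 days (October has 31).
Nov 5, 2253 → Dec 2, 2253: 27 days.
Total: 972 days.

972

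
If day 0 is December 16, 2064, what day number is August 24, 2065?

Dec 16, 2064 → Jan 16, 2065: 31 days (December has 31).
Jan 16, 2065 → Feb 16, 2065: 31 days (January has 31).
Feb 16, 2065 → Mar 16, 2065: 28 days (February has 28).
Mar 16, 2065 → Apr 16, 2065: 31 days (March has 31).
Apr 16, 2065 → May 16, 2065: 30 days (April has 30).
May 16, 2065 → Jun 16, 2065: 31 days (May has 31).
Jun 16, 2065 → Jul 16, 2065: 30 days (June has 30).
Jul 16, 2065 → Aug 16, 2065: 31 days (July has 31).
Aug 16, 2065 → Aug 24, 2065: 8 days.
Total: 251 days.

251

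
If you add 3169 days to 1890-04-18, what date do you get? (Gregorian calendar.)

December 21, 1898

+365 (one year) → Apr 18, 1891 (2804 left).
+366 (one year; includes Feb 29, 1892) → Apr 18, 1892 (2438 left).
+365 (one year) → Apr 18, 1893 (2073 left).
+365 (one year) → Apr 18, 1894 (1708 left).
+365 (one year) → Apr 18, 1895 (1343 left).
+366 (one year; includes Feb 29, 1896) → Apr 18, 1896 (977 left).
+365 (one year) → Apr 18, 1897 (612 left).
+365 (one year) → Apr 18, 1898 (247 left).
Apr has 30 days: +13 → May 1, 1898 (234 left).
May has 31 days: +31 → Jun 1, 1898 (203 left).
Jun has 30 days: +30 → Jul 1, 1898 (173 left).
Jul has 31 days: +31 → Aug 1, 1898 (142 left).
Aug has 31 days: +31 → Sep 1, 1898 (111 left).
Sep has 30 days: +30 → Oct 1, 1898 (81 left).
Oct has 31 days: +31 → Nov 1, 1898 (50 left).
Nov has 30 days: +30 → Dec 1, 1898 (20 left).
+20 → Dec 21, 1898.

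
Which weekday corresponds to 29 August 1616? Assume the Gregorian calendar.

Doomsday rule: the anchor day for the 1600s is Tuesday. For year 16: 16÷12 = 1 r 4, and 4÷4 = 1, so 1+4+1 = 6.
Tuesday + 6 ≡ Monday — that's 1616's doomsday.
In August the doomsday date is Aug 8.
Aug 29 is 21 days after Aug 8; 21 mod 7 = 0, so Monday + 0 = Monday.

Monday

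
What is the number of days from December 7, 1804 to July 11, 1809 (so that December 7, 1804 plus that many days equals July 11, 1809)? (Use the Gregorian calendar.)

Dec 7, 1804 → Dec 7, 1805: 365 days.
Dec 7, 1805 → Dec 7, 1806: 365 days.
Dec 7, 1806 → Dec 7, 1807: 365 days.
Dec 7, 1807 → Dec 7, 1808: 366 days (Feb 29, 1808 is in that span).
Dec 7, 1808 → Jan 7, 1809: 31 days (December has 31).
Jan 7, 1809 → Feb 7, 1809: 31 days (January has 31).
Feb 7, 1809 → Mar 7, 1809: 28 days (February has 28).
Mar 7, 1809 → Apr 7, 1809: 31 days (March has 31).
Apr 7, 1809 → May 7, 1809: 30 days (April has 30).
May 7, 1809 → Jun 7, 1809: 31 days (May has 31).
Jun 7, 1809 → Jul 7, 1809: 30 days (June has 30).
Jul 7, 1809 → Jul 11, 1809: 4 days.
Total: 1677 days.

1677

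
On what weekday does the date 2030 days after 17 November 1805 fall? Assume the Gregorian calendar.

Nov 17, 1805 is a Sunday.
2030 mod 7 = 0, so 2030 days after a Sunday is Sunday + 0 = Sunday.

Sunday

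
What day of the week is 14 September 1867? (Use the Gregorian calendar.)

Doomsday rule: the anchor day for the 1800s is Friday. For year 67: 67÷12 = 5 r 7, and 7÷4 = 1, so 5+7+1 = 13.
Friday + 13 ≡ Thursday — that's 1867's doomsday.
In September the doomsday date is Sep 5.
Sep 14 is 9 days after Sep 5; 9 mod 7 = 2, so Thursday + 2 = Saturday.

Saturday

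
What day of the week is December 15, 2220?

January 1, 2220 is a Saturday.
Jan 1, 2220 → Feb 1, 2220: 31 days (January has 31).
Feb 1, 2220 → Mar 1, 2220: 29 days (February has 29).
Mar 1, 2220 → Apr 1, 2220: 31 days (March has 31).
Apr 1, 2220 → May 1, 2220: 30 days (April has 30).
May 1, 2220 → Jun 1, 2220: 31 days (May has 31).
Jun 1, 2220 → Jul 1, 2220: 30 days (June has 30).
Jul 1, 2220 → Aug 1, 2220: 31 days (July has 31).
Aug 1, 2220 → Sep 1, 2220: 31 days (August has 31).
Sep 1, 2220 → Oct 1, 2220: 30 days (September has 30).
Oct 1, 2220 → Nov 1, 2220: 31 days (October has 31).
Nov 1, 2220 → Dec 1, 2220: 30 days (November has 30).
Dec 1, 2220 → Dec 15, 2220: 14 days.
Total: 349 days.
349 mod 7 = 6, so Saturday + 6 = Friday.

Friday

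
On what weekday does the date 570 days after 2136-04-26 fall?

Sunday

First find the weekday of Apr 26, 2136. Doomsday rule: the anchor day for the 2100s is Sunday. For year 36: 36÷12 = 3 r 0, and 0÷4 = 0, so 3+0+0 = 3.
Sunday + 3 ≡ Wednesday — that's 2136's doomsday.
In April the doomsday date is Apr 4.
Apr 26 is 22 days after Apr 4; 22 mod 7 = 1, so Wednesday + 1 = Thursday.
570 mod 7 = 3, so 570 days after a Thursday is Thursday + 3 = Sunday.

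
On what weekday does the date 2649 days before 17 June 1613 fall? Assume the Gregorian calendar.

Friday

First find the weekday of Jun 17, 1613. Doomsday rule: the anchor day for the 1600s is Tuesday. For year 13: 13÷12 = 1 r 1, and 1÷4 = 0, so 1+1+0 = 2.
Tuesday + 2 ≡ Thursday — that's 1613's doomsday.
In June the doomsday date is Jun 6.
Jun 17 is 11 days after Jun 6; 11 mod 7 = 4, so Thursday + 4 = Monday.
2649 mod 7 = 3, so 2649 days before a Monday is Monday − 3 = Friday.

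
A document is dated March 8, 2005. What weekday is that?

Tuesday

January 1, 2005 is a Saturday.
Jan 1, 2005 → Feb 1, 2005: 31 days (January has 31).
Feb 1, 2005 → Mar 1, 2005: 28 days (February has 28).
Mar 1, 2005 → Mar 8, 2005: 7 days.
Total: 66 days.
66 mod 7 = 3, so Saturday + 3 = Tuesday.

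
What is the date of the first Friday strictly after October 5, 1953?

October 9, 1953

Oct 5, 1953 is a Monday.
From Monday to the next Friday is 4 days.
Oct 5, 1953 + 4 = Oct 9, 1953.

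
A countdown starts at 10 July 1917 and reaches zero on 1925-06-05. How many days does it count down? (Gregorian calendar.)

Jul 10, 1917 → Jul 10, 1918: 365 days.
Jul 10, 1918 → Jul 10, 1919: 365 days.
Jul 10, 1919 → Jul 10, 1920: 366 days (Feb 29, 1920 is in that span).
Jul 10, 1920 → Jul 10, 1921: 365 days.
Jul 10, 1921 → Jul 10, 1922: 365 days.
Jul 10, 1922 → Jul 10, 1923: 365 days.
Jul 10, 1923 → Jul 10, 1924: 366 days (Feb 29, 1924 is in that span).
Jul 10, 1924 → Aug 10, 1924: 31 days (July has 31).
Aug 10, 1924 → Sep 10, 1924: 31 days (August has 31).
Sep 10, 1924 → Oct 10, 1924: 30 days (September has 30).
Oct 10, 1924 → Nov 10, 1924: 31 days (October has 31).
Nov 10, 1924 → Dec 10, 1924: 30 days (November has 30).
Dec 10, 1924 → Jan 10, 1925: 31 days (December has 31).
Jan 10, 1925 → Feb 10, 1925: 31 days (January has 31).
Feb 10, 1925 → Mar 10, 1925: 28 days (February has 28).
Mar 10, 1925 → Apr 10, 1925: 31 days (March has 31).
Apr 10, 1925 → May 10, 1925: 30 days (April has 30).
May 10, 1925 → Jun 5, 1925: 26 days.
Total: 2887 days.

2887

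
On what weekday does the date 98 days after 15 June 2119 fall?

Thursday

First find the weekday of Jun 15, 2119. Doomsday rule: the anchor day for the 2100s is Sunday. For year 19: 19÷12 = 1 r 7, and 7÷4 = 1, so 1+7+1 = 9.
Sunday + 9 ≡ Tuesday — that's 2119's doomsday.
In June the doomsday date is Jun 6.
Jun 15 is 9 days after Jun 6; 9 mod 7 = 2, so Tuesday + 2 = Thursday.
98 mod 7 = 0, so 98 days after a Thursday is Thursday + 0 = Thursday.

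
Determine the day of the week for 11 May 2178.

Monday

Doomsday rule: the anchor day for the 2100s is Sunday. For year 78: 78÷12 = 6 r 6, and 6÷4 = 1, so 6+6+1 = 13.
Sunday + 13 ≡ Saturday — that's 2178's doomsday.
In May the doomsday date is May 9.
May 11 is 2 days after May 9; 2 mod 7 = 2, so Saturday + 2 = Monday.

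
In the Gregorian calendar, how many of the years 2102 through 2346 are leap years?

59

Multiples of 4 in [2102,2346]: 61.
Of those, multiples of 100: 2 (not leap unless ÷400).
Multiples of 400: 0.
Leap years = 61 − 2 + 0 = 59.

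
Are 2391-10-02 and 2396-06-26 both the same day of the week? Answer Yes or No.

From Oct 2, 2391 to Jun 26, 2396 is 1729 days.
1729 mod 7 = 0, so they are the same weekday.
(Oct 2, 2391 is a Wednesday; Jun 26, 2396 is a Wednesday.)

Yes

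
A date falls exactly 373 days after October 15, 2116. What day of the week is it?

First find the weekday of Oct 15, 2116. Doomsday rule: the anchor day for the 2100s is Sunday. For year 16: 16÷12 = 1 r 4, and 4÷4 = 1, so 1+4+1 = 6.
Sunday + 6 ≡ Saturday — that's 2116's doomsday.
In October the doomsday date is Oct 10.
Oct 15 is 5 days after Oct 10; 5 mod 7 = 5, so Saturday + 5 = Thursday.
373 mod 7 = 2, so 373 days after a Thursday is Thursday + 2 = Saturday.

Saturday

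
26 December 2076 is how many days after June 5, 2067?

Jun 5, 2067 → Jun 5, 2068: 366 days (Feb 29, 2068 is in that span).
Jun 5, 2068 → Jun 5, 2069: 365 days.
Jun 5, 2069 → Jun 5, 2070: 365 days.
Jun 5, 2070 → Jun 5, 2071: 365 days.
Jun 5, 2071 → Jun 5, 2072: 366 days (Feb 29, 2072 is in that span).
Jun 5, 2072 → Jun 5, 2073: 365 days.
Jun 5, 2073 → Jun 5, 2074: 365 days.
Jun 5, 2074 → Jun 5, 2075: 365 days.
Jun 5, 2075 → Jun 5, 2076: 366 days (Feb 29, 2076 is in that span).
Jun 5, 2076 → Jul 5, 2076: 30 days (June has 30).
Jul 5, 2076 → Aug 5, 2076: 31 days (July has 31).
Aug 5, 2076 → Sep 5, 2076: 31 days (August has 31).
Sep 5, 2076 → Oct 5, 2076: 30 days (September has 30).
Oct 5, 2076 → Nov 5, 2076: 31 days (October has 31).
Nov 5, 2076 → Dec 5, 2076: 30 days (November has 30).
Dec 5, 2076 → Dec 26, 2076: 21 days.
Total: 3492 days.

3492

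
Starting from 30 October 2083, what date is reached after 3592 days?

+366 (one year; includes Feb 29, 2084) → Oct 30, 2084 (3226 left).
+365 (one year) → Oct 30, 2085 (2861 left).
+365 (one year) → Oct 30, 2086 (2496 left).
+365 (one year) → Oct 30, 2087 (2131 left).
+366 (one year; includes Feb 29, 2088) → Oct 30, 2088 (1765 left).
+365 (one year) → Oct 30, 2089 (1400 left).
+365 (one year) → Oct 30, 2090 (1035 left).
+365 (one year) → Oct 30, 2091 (670 left).
+366 (one year; includes Feb 29, 2092) → Oct 30, 2092 (304 left).
Oct has 31 days: +2 → Nov 1, 2092 (302 left).
Nov has 30 days: +30 → Dec 1, 2092 (272 left).
Dec has 31 days: +31 → Jan 1, 2093 (241 left).
Jan has 31 days: +31 → Feb 1, 2093 (210 left).
Feb has 28 days: +28 → Mar 1, 2093 (182 left).
Mar has 31 days: +31 → Apr 1, 2093 (151 left).
Apr has 30 days: +30 → May 1, 2093 (121 left).
May has 31 days: +31 → Jun 1, 2093 (90 left).
Jun has 30 days: +30 → Jul 1, 2093 (60 left).
Jul has 31 days: +31 → Aug 1, 2093 (29 left).
+29 → Aug 30, 2093.

August 30, 2093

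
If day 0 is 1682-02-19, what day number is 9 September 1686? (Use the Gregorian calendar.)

Feb 19, 1682 → Feb 19, 1683: 365 days.
Feb 19, 1683 → Feb 19, 1684: 365 days.
Feb 19, 1684 → Feb 19, 1685: 366 days (Feb 29, 1684 is in that span).
Feb 19, 1685 → Feb 19, 1686: 365 days.
Feb 19, 1686 → Mar 19, 1686: 28 days (February has 28).
Mar 19, 1686 → Apr 19, 1686: 31 days (March has 31).
Apr 19, 1686 → May 19, 1686: 30 days (April has 30).
May 19, 1686 → Jun 19, 1686: 31 days (May has 31).
Jun 19, 1686 → Jul 19, 1686: 30 days (June has 30).
Jul 19, 1686 → Aug 19, 1686: 31 days (July has 31).
Aug 19, 1686 → Sep 9, 1686: 21 days.
Total: 1663 days.

1663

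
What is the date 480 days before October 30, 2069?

−365 (one year) → Oct 30, 2068 (115 left).
−30 → Sep 30, 2068 (end of Sep, 30 days; 85 left).
−30 → Aug 31, 2068 (end of Aug, 31 days; 55 left).
−31 → Jul 31, 2068 (end of Jul, 31 days; 24 left).
−24 → Jul 7, 2068.

July 7, 2068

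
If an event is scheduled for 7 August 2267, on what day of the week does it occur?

Doomsday rule: the anchor day for the 2200s is Friday. For year 67: 67÷12 = 5 r 7, and 7÷4 = 1, so 5+7+1 = 13.
Friday + 13 ≡ Thursday — that's 2267's doomsday.
In August the doomsday date is Aug 8.
Aug 7 is 1 day before Aug 8; 1 mod 7 = 1, so Thursday − 1 = Wednesday.

Wednesday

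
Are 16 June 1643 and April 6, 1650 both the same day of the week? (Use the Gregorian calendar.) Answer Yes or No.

No

From Jun 16, 1643 to Apr 6, 1650 is 2486 days.
2486 mod 7 = 1, so they are different weekdays.
(Jun 16, 1643 is a Tuesday; Apr 6, 1650 is a Wednesday.)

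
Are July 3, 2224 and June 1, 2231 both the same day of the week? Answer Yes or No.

From Jul 3, 2224 to Jun 1, 2231 is 2524 days.
2524 mod 7 = 4, so they are different weekdays.
(Jul 3, 2224 is a Saturday; Jun 1, 2231 is a Wednesday.)

No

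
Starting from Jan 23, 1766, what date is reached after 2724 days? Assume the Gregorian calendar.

July 9, 1773

+365 (one year) → Jan 23, 1767 (2359 left).
+365 (one year) → Jan 23, 1768 (1994 left).
+366 (one year; includes Feb 29, 1768) → Jan 23, 1769 (1628 left).
+365 (one year) → Jan 23, 1770 (1263 left).
+365 (one year) → Jan 23, 1771 (898 left).
+365 (one year) → Jan 23, 1772 (533 left).
+366 (one year; includes Feb 29, 1772) → Jan 23, 1773 (167 left).
Jan has 31 days: +9 → Feb 1, 1773 (158 left).
Feb has 28 days: +28 → Mar 1, 1773 (130 left).
Mar has 31 days: +31 → Apr 1, 1773 (99 left).
Apr has 30 days: +30 → May 1, 1773 (69 left).
May has 31 days: +31 → Jun 1, 1773 (38 left).
Jun has 30 days: +30 → Jul 1, 1773 (8 left).
+8 → Jul 9, 1773.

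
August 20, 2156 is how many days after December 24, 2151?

Dec 24, 2151 → Dec 24, 2152: 366 days (Feb 29, 2152 is in that span).
Dec 24, 2152 → Dec 24, 2153: 365 days.
Dec 24, 2153 → Dec 24, 2154: 365 days.
Dec 24, 2154 → Dec 24, 2155: 365 days.
Dec 24, 2155 → Jan 24, 2156: 31 days (December has 31).
Jan 24, 2156 → Feb 24, 2156: 31 days (January has 31).
Feb 24, 2156 → Mar 24, 2156: 29 days (February has 29).
Mar 24, 2156 → Apr 24, 2156: 31 days (March has 31).
Apr 24, 2156 → May 24, 2156: 30 days (April has 30).
May 24, 2156 → Jun 24, 2156: 31 days (May has 31).
Jun 24, 2156 → Jul 24, 2156: 30 days (June has 30).
Jul 24, 2156 → Aug 20, 2156: 27 days.
Total: 1701 days.

1701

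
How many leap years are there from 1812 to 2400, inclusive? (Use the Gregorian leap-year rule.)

Multiples of 4 in [1812,2400]: 148.
Of those, multiples of 100: 6 (not leap unless ÷400).
Multiples of 400: 2.
Leap years = 148 − 6 + 2 = 144.

144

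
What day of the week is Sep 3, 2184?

Friday

Doomsday rule: the anchor day for the 2100s is Sunday. For year 84: 84÷12 = 7 r 0, and 0÷4 = 0, so 7+0+0 = 7.
Sunday + 7 ≡ Sunday — that's 2184's doomsday.
In September the doomsday date is Sep 5.
Sep 3 is 2 days before Sep 5; 2 mod 7 = 2, so Sunday − 2 = Friday.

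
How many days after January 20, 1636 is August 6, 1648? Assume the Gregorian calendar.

Jan 20, 1636 → Jan 20, 1637: 366 days (Feb 29, 1636 is in that span).
Jan 20, 1637 → Jan 20, 1638: 365 days.
Jan 20, 1638 → Jan 20, 1639: 365 days.
Jan 20, 1639 → Jan 20, 1640: 365 days.
Jan 20, 1640 → Jan 20, 1641: 366 days (Feb 29, 1640 is in that span).
Jan 20, 1641 → Jan 20, 1642: 365 days.
Jan 20, 1642 → Jan 20, 1643: 365 days.
Jan 20, 1643 → Jan 20, 1644: 365 days.
Jan 20, 1644 → Jan 20, 1645: 366 days (Feb 29, 1644 is in that span).
Jan 20, 1645 → Jan 20, 1646: 365 days.
Jan 20, 1646 → Jan 20, 1647: 365 days.
Jan 20, 1647 → Jan 20, 1648: 365 days.
Jan 20, 1648 → Feb 20, 1648: 31 days (January has 31).
Feb 20, 1648 → Mar 20, 1648: 29 days (February has 29).
Mar 20, 1648 → Apr 20, 1648: 31 days (March has 31).
Apr 20, 1648 → May 20, 1648: 30 days (April has 30).
May 20, 1648 → Jun 20, 1648: 31 days (May has 31).
Jun 20, 1648 → Jul 20, 1648: 30 days (June has 30).
Jul 20, 1648 → Aug 6, 1648: 17 days.
Total: 4582 days.

4582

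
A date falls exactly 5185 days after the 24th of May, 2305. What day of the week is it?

Monday

First find the weekday of May 24, 2305. Doomsday rule: the anchor day for the 2300s is Wednesday. For year 05: 5÷12 = 0 r 5, and 5÷4 = 1, so 0+5+1 = 6.
Wednesday + 6 ≡ Tuesday — that's 2305's doomsday.
In May the doomsday date is May 9.
May 24 is 15 days after May 9; 15 mod 7 = 1, so Tuesday + 1 = Wednesday.
5185 mod 7 = 5, so 5185 days after a Wednesday is Wednesday + 5 = Monday.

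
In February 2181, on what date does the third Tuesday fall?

February 20, 2181

February 1, 2181 is a Thursday.
The first Tuesday is therefore February 6 (5 days later).
The third Tuesday is 6 + 2×7 = February 20.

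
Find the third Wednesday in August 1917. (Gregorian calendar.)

August 15, 1917

August 1, 1917 is a Wednesday.
The first Wednesday is therefore August 1 (same day).
The third Wednesday is 1 + 2×7 = August 15.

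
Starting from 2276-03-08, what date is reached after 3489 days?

September 26, 2285

+365 (one year) → Mar 8, 2277 (3124 left).
+365 (one year) → Mar 8, 2278 (2759 left).
+365 (one year) → Mar 8, 2279 (2394 left).
+366 (one year; includes Feb 29, 2280) → Mar 8, 2280 (2028 left).
+365 (one year) → Mar 8, 2281 (1663 left).
+365 (one year) → Mar 8, 2282 (1298 left).
+365 (one year) → Mar 8, 2283 (933 left).
+366 (one year; includes Feb 29, 2284) → Mar 8, 2284 (567 left).
+365 (one year) → Mar 8, 2285 (202 left).
Mar has 31 days: +24 → Apr 1, 2285 (178 left).
Apr has 30 days: +30 → May 1, 2285 (148 left).
May has 31 days: +31 → Jun 1, 2285 (117 left).
Jun has 30 days: +30 → Jul 1, 2285 (87 left).
Jul has 31 days: +31 → Aug 1, 2285 (56 left).
Aug has 31 days: +31 → Sep 1, 2285 (25 left).
+25 → Sep 26, 2285.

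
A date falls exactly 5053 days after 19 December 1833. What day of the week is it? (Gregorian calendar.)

Wednesday

First find the weekday of Dec 19, 1833. Doomsday rule: the anchor day for the 1800s is Friday. For year 33: 33÷12 = 2 r 9, and 9÷4 = 2, so 2+9+2 = 13.
Friday + 13 ≡ Thursday — that's 1833's doomsday.
In December the doomsday date is Dec 12.
Dec 19 is 7 days after Dec 12; 7 mod 7 = 0, so Thursday + 0 = Thursday.
5053 mod 7 = 6, so 5053 days after a Thursday is Thursday + 6 = Wednesday.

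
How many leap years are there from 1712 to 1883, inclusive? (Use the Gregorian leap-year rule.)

Multiples of 4 in [1712,1883]: 43.
Of those, multiples of 100: 1 (not leap unless ÷400).
Multiples of 400: 0.
Leap years = 43 − 1 + 0 = 42.

42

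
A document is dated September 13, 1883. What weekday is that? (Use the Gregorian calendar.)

Doomsday rule: the anchor day for the 1800s is Friday. For year 83: 83÷12 = 6 r 11, and 11÷4 = 2, so 6+11+2 = 19.
Friday + 19 ≡ Wednesday — that's 1883's doomsday.
In September the doomsday date is Sep 5.
Sep 13 is 8 days after Sep 5; 8 mod 7 = 1, so Wednesday + 1 = Thursday.

Thursday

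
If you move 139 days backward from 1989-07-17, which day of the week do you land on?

Tuesday

First find the weekday of Jul 17, 1989. Doomsday rule: the anchor day for the 1900s is Wednesday. For year 89: 89÷12 = 7 r 5, and 5÷4 = 1, so 7+5+1 = 13.
Wednesday + 13 ≡ Tuesday — that's 1989's doomsday.
In July the doomsday date is Jul 11.
Jul 17 is 6 days after Jul 11; 6 mod 7 = 6, so Tuesday + 6 = Monday.
139 mod 7 = 6, so 139 days before a Monday is Monday − 6 = Tuesday.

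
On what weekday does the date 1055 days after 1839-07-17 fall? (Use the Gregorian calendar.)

Jul 17, 1839 is a Wednesday.
1055 mod 7 = 5, so 1055 days after a Wednesday is Wednesday + 5 = Monday.

Monday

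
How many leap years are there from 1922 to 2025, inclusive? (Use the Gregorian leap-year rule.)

26

Multiples of 4 in [1922,2025]: 26.
Of those, multiples of 100: 1 (not leap unless ÷400).
Multiples of 400: 1.
Leap years = 26 − 1 + 1 = 26.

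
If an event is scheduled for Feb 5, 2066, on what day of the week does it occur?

Friday

Doomsday rule: the anchor day for the 2000s is Tuesday. For year 66: 66÷12 = 5 r 6, and 6÷4 = 1, so 5+6+1 = 12.
Tuesday + 12 ≡ Sunday — that's 2066's doomsday.
In February the doomsday date is Feb 28 (2066 is not a leap year).
Feb 5 is 23 days before Feb 28; 23 mod 7 = 2, so Sunday − 2 = Friday.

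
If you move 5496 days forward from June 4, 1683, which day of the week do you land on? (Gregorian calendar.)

Saturday

Jun 4, 1683 is a Friday.
5496 mod 7 = 1, so 5496 days after a Friday is Friday + 1 = Saturday.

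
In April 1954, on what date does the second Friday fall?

April 1, 1954 is a Thursday.
The first Friday is therefore April 2 (1 days later).
The second Friday is 2 + 1×7 = April 9.

April 9, 1954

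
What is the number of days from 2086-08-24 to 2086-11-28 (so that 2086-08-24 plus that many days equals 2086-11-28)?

96

Aug 24, 2086 → Sep 24, 2086: 31 days (August has 31).
Sep 24, 2086 → Oct 24, 2086: 30 days (September has 30).
Oct 24, 2086 → Nov 24, 2086: 31 days (October has 31).
Nov 24, 2086 → Nov 28, 2086: 4 days.
Total: 96 days.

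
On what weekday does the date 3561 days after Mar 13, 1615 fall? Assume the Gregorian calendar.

Wednesday

First find the weekday of Mar 13, 1615. Doomsday rule: the anchor day for the 1600s is Tuesday. For year 15: 15÷12 = 1 r 3, and 3÷4 = 0, so 1+3+0 = 4.
Tuesday + 4 ≡ Saturday — that's 1615's doomsday.
In March the doomsday date is Mar 14.
Mar 13 is 1 day before Mar 14; 1 mod 7 = 1, so Saturday − 1 = Friday.
3561 mod 7 = 5, so 3561 days after a Friday is Friday + 5 = Wednesday.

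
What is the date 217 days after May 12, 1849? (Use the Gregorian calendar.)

May has 31 days: +20 → Jun 1, 1849 (197 left).
Jun has 30 days: +30 → Jul 1, 1849 (167 left).
Jul has 31 days: +31 → Aug 1, 1849 (136 left).
Aug has 31 days: +31 → Sep 1, 1849 (105 left).
Sep has 30 days: +30 → Oct 1, 1849 (75 left).
Oct has 31 days: +31 → Nov 1, 1849 (44 left).
Nov has 30 days: +30 → Dec 1, 1849 (14 left).
+14 → Dec 15, 1849.

December 15, 1849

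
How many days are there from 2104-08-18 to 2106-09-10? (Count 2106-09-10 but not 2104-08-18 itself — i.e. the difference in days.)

753

Aug 18, 2104 → Aug 18, 2105: 365 days.
Aug 18, 2105 → Sep 18, 2105: 31 days (August has 31).
Sep 18, 2105 → Oct 18, 2105: 30 days (September has 30).
Oct 18, 2105 → Nov 18, 2105: 31 days (October has 31).
Nov 18, 2105 → Dec 18, 2105: 30 days (November has 30).
Dec 18, 2105 → Jan 18, 2106: 31 days (December has 31).
Jan 18, 2106 → Feb 18, 2106: 31 days (January has 31).
Feb 18, 2106 → Mar 18, 2106: 28 days (February has 28).
Mar 18, 2106 → Apr 18, 2106: 31 days (March has 31).
Apr 18, 2106 → May 18, 2106: 30 days (April has 30).
May 18, 2106 → Jun 18, 2106: 31 days (May has 31).
Jun 18, 2106 → Jul 18, 2106: 30 days (June has 30).
Jul 18, 2106 → Aug 18, 2106: 31 days (July has 31).
Aug 18, 2106 → Sep 10, 2106: 23 days.
Total: 753 days.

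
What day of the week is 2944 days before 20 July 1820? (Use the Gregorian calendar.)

Jul 20, 1820 is a Thursday.
2944 mod 7 = 4, so 2944 days before a Thursday is Thursday − 4 = Sunday.

Sunday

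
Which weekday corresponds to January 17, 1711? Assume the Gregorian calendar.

Doomsday rule: the anchor day for the 1700s is Sunday. For year 11: 11÷12 = 0 r 11, and 11÷4 = 2, so 0+11+2 = 13.
Sunday + 13 ≡ Saturday — that's 1711's doomsday.
In January the doomsday date is Jan 3 (1711 is not a leap year).
Jan 17 is 14 days after Jan 3; 14 mod 7 = 0, so Saturday + 0 = Saturday.

Saturday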